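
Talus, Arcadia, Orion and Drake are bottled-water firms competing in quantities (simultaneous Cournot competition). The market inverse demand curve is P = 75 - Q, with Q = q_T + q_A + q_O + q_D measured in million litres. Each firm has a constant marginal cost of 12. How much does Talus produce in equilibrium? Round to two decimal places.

Each firm earns π_i = (75 - Q)q_i - 12q_i.
First-order condition (treating rivals' output as given): 63 - 2q_i - Σ_{j≠i} q_j = 0.
By symmetry each firm produces the same amount; substituting Σ_{j≠i} q_j = 3q_i yields q_i = 63/5.

12.60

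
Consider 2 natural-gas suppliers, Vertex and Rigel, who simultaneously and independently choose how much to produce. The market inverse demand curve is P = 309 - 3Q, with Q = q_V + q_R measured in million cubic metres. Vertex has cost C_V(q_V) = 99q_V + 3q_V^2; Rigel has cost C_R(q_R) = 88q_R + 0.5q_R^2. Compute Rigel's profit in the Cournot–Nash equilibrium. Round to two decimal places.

Vertex's profit: π_V = (309 - 3Q)q_V - (99q_V + 3q_V²). Setting ∂π_V/∂q_V = 0: 210 - 12q_V - 3(q_R) = 0.
Rigel's profit: π_R = (309 - 3Q)q_R - (88q_R + (1/2)q_R²). Setting ∂π_R/∂q_R = 0: 221 - 7q_R - 3(q_V) = 0.
So q_V = (210 - 3q_R)/12 and q_R = (221 - 3q_V)/7.
Substituting one into the other gives q_V = 269/25 and q_R = 674/25.
Price P = 309 - 3·(943/25) = 195.8400.
Rigel's profit: 195.8400·(674/25) - 88·(674/25) - (1/2)(674/25)² = 2543.9456.

2543.95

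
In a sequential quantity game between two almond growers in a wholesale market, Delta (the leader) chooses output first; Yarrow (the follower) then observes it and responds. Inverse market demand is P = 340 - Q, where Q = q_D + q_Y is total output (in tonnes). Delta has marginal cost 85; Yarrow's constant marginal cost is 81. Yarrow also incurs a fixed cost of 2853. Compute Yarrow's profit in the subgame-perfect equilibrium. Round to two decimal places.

The follower Yarrow best-responds to any q_D: π_Y = (340 - Q)q_Y - 81q_Y.
∂π_Y/∂q_Y = 259 - q_D - 2q_Y = 0 gives the reaction function q_Y = (259 - q_D)/2.
Delta substitutes q_Y(q_D) into its own profit: π_D = q_D(340 - q_D - (259 - q_D)/2) - 85q_D = (421/2 - (1/2)q_D)q_D - 85q_D.
The leader's first-order condition 251/2 - q_D = 0 yields q_D = 251/2.
Then q_Y = (259 - 251/2)/2 = 267/4.
Price P = 340 - 769/4 = 591/4.
Yarrow's profit: (591/4 - 81)·(267/4) - 2853 = 1602.5625.

1602.56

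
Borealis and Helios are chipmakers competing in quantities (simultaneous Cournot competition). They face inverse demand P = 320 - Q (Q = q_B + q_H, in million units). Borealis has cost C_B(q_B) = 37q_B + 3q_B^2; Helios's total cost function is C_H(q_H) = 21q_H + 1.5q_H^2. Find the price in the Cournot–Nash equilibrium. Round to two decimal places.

237.31

Borealis's profit: π_B = (320 - Q)q_B - (37q_B + 3q_B²). Setting ∂π_B/∂q_B = 0: 283 - 8q_B - (q_H) = 0.
Helios's profit: π_H = (320 - Q)q_H - (21q_H + (3/2)q_H²). Setting ∂π_H/∂q_H = 0: 299 - 5q_H - (q_B) = 0.
Rearranging gives the reaction functions q_B = (283 - q_H)/8 and q_H = (299 - q_B)/5.
Solving the pair: q_B = 372/13, q_H = 703/13.
Total output Q = 1075/13, so price P = 320 - 1075/13 = 237.3077.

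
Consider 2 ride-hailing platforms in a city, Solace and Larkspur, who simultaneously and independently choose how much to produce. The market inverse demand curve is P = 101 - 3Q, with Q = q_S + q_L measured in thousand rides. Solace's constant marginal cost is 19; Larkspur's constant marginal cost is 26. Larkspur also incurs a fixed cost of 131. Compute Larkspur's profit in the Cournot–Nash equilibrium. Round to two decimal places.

Solace's profit: π_S = (101 - 3Q)q_S - (19q_S). Setting ∂π_S/∂q_S = 0: 82 - 6q_S - 3(q_L) = 0.
Larkspur's profit: π_L = (101 - 3Q)q_L - (26q_L). Setting ∂π_L/∂q_L = 0: 75 - 6q_L - 3(q_S) = 0.
Rearranging gives the reaction functions q_S = (82 - 3q_L)/6 and q_L = (75 - 3q_S)/6.
Substituting one into the other gives q_S = 89/9 and q_L = 68/9.
Price P = 101 - 3·(157/9) = 146/3.
Larkspur's profit: (146/3 - 26)·(68/9) - 131 = 1087/27.

40.26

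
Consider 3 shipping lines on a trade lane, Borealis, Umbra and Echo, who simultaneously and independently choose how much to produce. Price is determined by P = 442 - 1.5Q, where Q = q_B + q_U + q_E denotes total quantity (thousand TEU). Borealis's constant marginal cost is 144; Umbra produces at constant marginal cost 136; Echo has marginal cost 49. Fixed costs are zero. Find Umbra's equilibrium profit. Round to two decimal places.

2147.04

Borealis's profit: π_B = (442 - 1.5Q)q_B - (144q_B). Setting ∂π_B/∂q_B = 0: 298 - 3q_B - (3/2)(q_U + q_E) = 0.
Umbra's first-order condition: 306 - 3q_U - (3/2)(q_B + q_E) = 0.
Echo's profit: π_E = (442 - 1.5Q)q_E - (49q_E). Setting ∂π_E/∂q_E = 0: 393 - 3q_E - (3/2)(q_B + q_U) = 0.
Summing all 3 equations gives 997 − 6Q = 0, hence Q = 997/6.
Back-substituting: q_B = (298 − 997/4)/(3/2) = 65/2, q_U = (306 − 997/4)/(3/2) = 227/6, q_E = (393 − 997/4)/(3/2) = 575/6.
Price P = 442 - (3/2)·(997/6) = 771/4.
Umbra's profit: (771/4 - 136)·(227/6) = 2147.0417.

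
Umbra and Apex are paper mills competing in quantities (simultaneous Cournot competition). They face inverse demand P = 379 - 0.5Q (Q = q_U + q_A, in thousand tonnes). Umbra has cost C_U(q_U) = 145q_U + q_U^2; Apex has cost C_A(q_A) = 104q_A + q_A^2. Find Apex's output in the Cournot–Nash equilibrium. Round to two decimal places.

Umbra's profit: π_U = (379 - 0.5Q)q_U - (145q_U + q_U²). Setting ∂π_U/∂q_U = 0: 234 - 3q_U - (1/2)(q_A) = 0.
Apex's profit: π_A = (379 - 0.5Q)q_A - (104q_A + q_A²). Setting ∂π_A/∂q_A = 0: 275 - 3q_A - (1/2)(q_U) = 0.
Best responses: q_U = (234 - (1/2)q_A)/3, q_A = (275 - (1/2)q_U)/3.
Substituting one into the other gives q_U = 64.5143 and q_A = 80.9143.

80.91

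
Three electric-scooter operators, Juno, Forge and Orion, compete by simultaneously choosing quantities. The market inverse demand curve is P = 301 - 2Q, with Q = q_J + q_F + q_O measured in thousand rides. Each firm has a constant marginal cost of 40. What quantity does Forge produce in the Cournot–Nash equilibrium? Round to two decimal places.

A representative firm's profit is π_i = q_i(301 - 2Q) - 40q_i.
First-order condition (treating rivals' output as given): 261 - 4q_i - 2·Σ_{j≠i} q_j = 0.
With identical firms every q_j equals q_i, so Σ_{j≠i} q_j = 2q_i and 261 = 8q_i, giving q_i = 261/8.

32.63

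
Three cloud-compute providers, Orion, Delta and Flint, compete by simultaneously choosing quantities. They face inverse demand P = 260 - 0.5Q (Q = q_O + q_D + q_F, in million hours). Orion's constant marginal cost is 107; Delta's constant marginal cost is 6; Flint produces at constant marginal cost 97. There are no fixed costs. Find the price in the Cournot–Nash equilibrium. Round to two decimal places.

Orion's profit: π_O = (260 - 0.5Q)q_O - (107q_O). Setting ∂π_O/∂q_O = 0: 153 - q_O - (1/2)(q_D + q_F) = 0.
Delta's first-order condition: 254 - q_D - (1/2)(q_O + q_F) = 0.
Flint's profit: π_F = (260 - 0.5Q)q_F - (97q_F). Setting ∂π_F/∂q_F = 0: 163 - q_F - (1/2)(q_O + q_D) = 0.
Summing all 3 equations gives 570 − 2Q = 0, hence Q = 285.
Back-substituting: q_O = (153 − 285/2)/(1/2) = 21, q_D = (254 − 285/2)/(1/2) = 223, q_F = (163 − 285/2)/(1/2) = 41.
Total output Q = 285, so price P = 260 - (1/2)·285 = 235/2.

117.50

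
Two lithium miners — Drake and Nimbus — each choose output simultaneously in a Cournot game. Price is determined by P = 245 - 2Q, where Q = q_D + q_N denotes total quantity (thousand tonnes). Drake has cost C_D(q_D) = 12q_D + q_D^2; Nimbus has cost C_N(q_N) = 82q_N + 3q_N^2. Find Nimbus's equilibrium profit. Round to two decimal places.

Drake's profit: π_D = (245 - 2Q)q_D - (12q_D + q_D²). Setting ∂π_D/∂q_D = 0: 233 - 6q_D - 2(q_N) = 0.
Nimbus's profit: π_N = (245 - 2Q)q_N - (82q_N + 3q_N²). Setting ∂π_N/∂q_N = 0: 163 - 10q_N - 2(q_D) = 0.
Rearranging gives the reaction functions q_D = (233 - 2q_N)/6 and q_N = (163 - 2q_D)/10.
Solving the pair: q_D = 501/14, q_N = 64/7.
Price P = 245 - 2·(629/14) = 1086/7.
Nimbus's profit: (1086/7)·(64/7) - 82·(64/7) - 3(64/7)² = 417.9592.

417.96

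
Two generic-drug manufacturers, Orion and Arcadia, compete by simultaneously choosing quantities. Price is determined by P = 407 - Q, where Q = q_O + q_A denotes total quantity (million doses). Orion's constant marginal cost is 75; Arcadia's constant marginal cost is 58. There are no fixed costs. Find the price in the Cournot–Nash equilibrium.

Orion's profit: π_O = (407 - Q)q_O - (75q_O). Setting ∂π_O/∂q_O = 0: 332 - 2q_O - (q_A) = 0.
Arcadia's profit: π_A = (407 - Q)q_A - (58q_A). Setting ∂π_A/∂q_A = 0: 349 - 2q_A - (q_O) = 0.
Best responses: q_O = (332 - q_A)/2, q_A = (349 - q_O)/2.
Solving the pair: q_O = 105, q_A = 122.
Total output Q = 227, so price P = 407 - 227 = 180.

180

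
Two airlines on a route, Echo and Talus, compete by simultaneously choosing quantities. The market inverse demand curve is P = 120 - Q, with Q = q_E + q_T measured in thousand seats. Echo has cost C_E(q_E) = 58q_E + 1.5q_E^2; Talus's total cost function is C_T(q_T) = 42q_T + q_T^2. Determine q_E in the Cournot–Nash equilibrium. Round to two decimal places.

8.95

Echo's profit: π_E = (120 - Q)q_E - (58q_E + (3/2)q_E²). Setting ∂π_E/∂q_E = 0: 62 - 5q_E - (q_T) = 0.
Talus's first-order condition: 78 - 4q_T - (q_E) = 0.
Rearranging gives the reaction functions q_E = (62 - q_T)/5 and q_T = (78 - q_E)/4.
Solving the pair: q_E = 170/19, q_T = 328/19.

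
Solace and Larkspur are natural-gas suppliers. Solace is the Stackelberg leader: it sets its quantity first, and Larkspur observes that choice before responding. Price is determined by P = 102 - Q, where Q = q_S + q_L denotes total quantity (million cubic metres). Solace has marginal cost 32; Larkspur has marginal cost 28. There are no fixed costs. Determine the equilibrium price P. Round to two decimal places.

48.50

The follower Larkspur best-responds to any q_S: π_L = (102 - Q)q_L - 28q_L.
Follower FOC: 74 - q_S - 2q_L = 0, so q_L(q_S) = (74 - q_S)/2.
The leader anticipates this reaction. Substituting into P = 102 - Q gives P = 65 - (1/2)q_S, so π_S = (65 - (1/2)q_S)q_S - 32q_S.
The leader's first-order condition 33 - q_S = 0 yields q_S = 33.
Then q_L = (74 - 33)/2 = 41/2.
Total output Q = 107/2, so price P = 102 - 107/2 = 97/2.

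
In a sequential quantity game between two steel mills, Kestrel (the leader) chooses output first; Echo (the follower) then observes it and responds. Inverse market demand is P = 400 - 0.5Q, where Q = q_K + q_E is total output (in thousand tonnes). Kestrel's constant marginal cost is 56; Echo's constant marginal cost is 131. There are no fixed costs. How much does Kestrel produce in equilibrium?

The follower Echo best-responds to any q_K: π_E = (400 - 0.5Q)q_E - 131q_E.
Setting the follower's marginal profit to zero, 269 - (1/2)q_K - q_E = 0, i.e. q_E = (269 - (1/2)q_K).
The leader anticipates this reaction. Substituting into P = 400 - 0.5Q gives P = 531/2 - (1/4)q_K, so π_K = (531/2 - (1/4)q_K)q_K - 56q_K.
Maximising: ∂π_K/∂q_K = 419/2 - (1/2)q_K = 0, giving q_K = 419.
Then q_E = (269 - (1/2)·419) = 119/2.

419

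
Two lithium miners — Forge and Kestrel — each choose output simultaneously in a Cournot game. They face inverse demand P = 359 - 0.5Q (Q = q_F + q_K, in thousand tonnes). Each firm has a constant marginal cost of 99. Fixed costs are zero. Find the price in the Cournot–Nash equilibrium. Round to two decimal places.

A representative firm's profit is π_i = q_i(359 - 0.5Q) - 99q_i.
First-order condition (treating rivals' output as given): 260 - q_i - (1/2)q_j = 0.
With identical firms every q_j equals q_i, so q_j = q_i and 260 = (3/2)q_i, giving q_i = 520/3.
Total output Q = 1040/3, so price P = 359 - (1/2)·(1040/3) = 557/3.

185.67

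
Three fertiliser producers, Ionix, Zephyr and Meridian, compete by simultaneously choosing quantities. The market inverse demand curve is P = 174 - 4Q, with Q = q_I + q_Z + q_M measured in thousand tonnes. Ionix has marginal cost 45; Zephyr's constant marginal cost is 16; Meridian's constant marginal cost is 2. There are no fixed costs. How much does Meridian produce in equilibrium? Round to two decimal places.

Ionix's profit: π_I = (174 - 4Q)q_I - (45q_I). Setting ∂π_I/∂q_I = 0: 129 - 8q_I - 4(q_Z + q_M) = 0.
Zephyr's first-order condition: 158 - 8q_Z - 4(q_I + q_M) = 0.
Meridian's profit: π_M = (174 - 4Q)q_M - (2q_M). Setting ∂π_M/∂q_M = 0: 172 - 8q_M - 4(q_I + q_Z) = 0.
Summing all 3 equations gives 459 − 16Q = 0, hence Q = 459/16.
Back-substituting: q_I = (129 − 459/4)/4 = 57/16, q_Z = (158 − 459/4)/4 = 173/16, q_M = (172 − 459/4)/4 = 229/16.

14.31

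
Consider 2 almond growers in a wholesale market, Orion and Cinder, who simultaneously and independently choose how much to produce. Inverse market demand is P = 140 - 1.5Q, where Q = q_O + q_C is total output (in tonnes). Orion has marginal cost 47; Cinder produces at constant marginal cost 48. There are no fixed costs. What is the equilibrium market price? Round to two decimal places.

78.33

Orion's profit: π_O = (140 - 1.5Q)q_O - (47q_O). Setting ∂π_O/∂q_O = 0: 93 - 3q_O - (3/2)(q_C) = 0.
Cinder's first-order condition: 92 - 3q_C - (3/2)(q_O) = 0.
Rearranging gives the reaction functions q_O = (93 - (3/2)q_C)/3 and q_C = (92 - (3/2)q_O)/3.
Substituting one into the other gives q_O = 188/9 and q_C = 182/9.
Total output Q = 370/9, so price P = 140 - (3/2)·(370/9) = 235/3.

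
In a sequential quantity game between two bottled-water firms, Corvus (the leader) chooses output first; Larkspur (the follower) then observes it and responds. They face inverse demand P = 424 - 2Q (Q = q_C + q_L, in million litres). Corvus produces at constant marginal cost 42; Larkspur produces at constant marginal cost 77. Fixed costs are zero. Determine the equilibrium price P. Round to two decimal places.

146.25

The follower Larkspur best-responds to any q_C: π_L = (424 - 2Q)q_L - 77q_L.
Setting the follower's marginal profit to zero, 347 - 2q_C - 4q_L = 0, i.e. q_L = (347 - 2q_C)/4.
Corvus substitutes q_L(q_C) into its own profit: π_C = q_C(424 - 2q_C - (347 - 2q_C)/2) - 42q_C = (501/2 - q_C)q_C - 42q_C.
Maximising: ∂π_C/∂q_C = 417/2 - 2q_C = 0, giving q_C = 417/4.
Then q_L = (347 - 2·(417/4))/4 = 277/8.
Total output Q = 1111/8, so price P = 424 - 2·(1111/8) = 585/4.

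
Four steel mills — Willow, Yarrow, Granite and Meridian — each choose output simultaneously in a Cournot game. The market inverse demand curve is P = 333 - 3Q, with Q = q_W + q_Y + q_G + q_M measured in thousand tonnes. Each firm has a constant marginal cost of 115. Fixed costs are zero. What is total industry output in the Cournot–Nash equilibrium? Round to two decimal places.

Each firm earns π_i = (333 - 3Q)q_i - 115q_i.
First-order condition (treating rivals' output as given): 218 - 6q_i - 3·Σ_{j≠i} q_j = 0.
With identical firms every q_j equals q_i, so Σ_{j≠i} q_j = 3q_i and 218 = 15q_i, giving q_i = 218/15.
Total output Q = 218/15 + 218/15 + 218/15 + 218/15 = 872/15.

58.13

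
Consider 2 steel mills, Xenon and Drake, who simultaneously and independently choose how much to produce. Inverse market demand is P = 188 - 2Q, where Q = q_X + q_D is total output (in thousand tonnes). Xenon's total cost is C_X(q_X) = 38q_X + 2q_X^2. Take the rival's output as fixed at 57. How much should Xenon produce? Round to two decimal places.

4.50

With the rival's output fixed at 57, Xenon's profit is π_X = (188 - 2·57 - 2q_X)q_X - (38q_X + 2q_X²) = (74 - 2q_X)q_X - (38q_X + 2q_X²).
∂π_X/∂q_X = 36 - 8q_X = 0, so q_X = 9/2.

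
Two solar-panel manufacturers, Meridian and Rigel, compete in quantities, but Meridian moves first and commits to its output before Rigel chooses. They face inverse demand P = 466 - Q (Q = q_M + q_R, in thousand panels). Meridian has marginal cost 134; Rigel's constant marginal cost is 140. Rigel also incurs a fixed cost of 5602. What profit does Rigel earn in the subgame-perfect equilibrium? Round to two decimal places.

Solve by backward induction. Given q_M, the follower Rigel maximises π_R = (466 - q_M - q_R)q_R - 140q_R.
∂π_R/∂q_R = 326 - q_M - 2q_R = 0 gives the reaction function q_R = (326 - q_M)/2.
The leader anticipates this reaction. Substituting into P = 466 - Q gives P = 303 - (1/2)q_M, so π_M = (303 - (1/2)q_M)q_M - 134q_M.
Maximising: ∂π_M/∂q_M = 169 - q_M = 0, giving q_M = 169.
Then q_R = (326 - 169)/2 = 157/2.
Price P = 466 - 495/2 = 437/2.
Rigel's profit: (437/2 - 140)·(157/2) - 5602 = 560.2500.

560.25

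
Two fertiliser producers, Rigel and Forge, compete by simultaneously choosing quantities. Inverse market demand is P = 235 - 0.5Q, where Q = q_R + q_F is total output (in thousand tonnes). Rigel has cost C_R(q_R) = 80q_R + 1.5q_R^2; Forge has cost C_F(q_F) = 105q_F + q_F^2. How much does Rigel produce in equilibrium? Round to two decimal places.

34.04

Rigel's profit: π_R = (235 - 0.5Q)q_R - (80q_R + (3/2)q_R²). Setting ∂π_R/∂q_R = 0: 155 - 4q_R - (1/2)(q_F) = 0.
Forge's profit: π_F = (235 - 0.5Q)q_F - (105q_F + q_F²). Setting ∂π_F/∂q_F = 0: 130 - 3q_F - (1/2)(q_R) = 0.
Best responses: q_R = (155 - (1/2)q_F)/4, q_F = (130 - (1/2)q_R)/3.
Solving the pair: q_R = 1600/47, q_F = 1770/47.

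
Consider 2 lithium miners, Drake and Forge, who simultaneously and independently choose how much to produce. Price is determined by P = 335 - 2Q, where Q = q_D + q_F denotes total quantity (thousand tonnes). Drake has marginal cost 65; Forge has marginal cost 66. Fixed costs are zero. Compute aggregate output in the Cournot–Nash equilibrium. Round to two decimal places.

Drake's profit: π_D = (335 - 2Q)q_D - (65q_D). Setting ∂π_D/∂q_D = 0: 270 - 4q_D - 2(q_F) = 0.
Forge's first-order condition: 269 - 4q_F - 2(q_D) = 0.
Rearranging gives the reaction functions q_D = (270 - 2q_F)/4 and q_F = (269 - 2q_D)/4.
Solving the pair: q_D = 271/6, q_F = 134/3.
Total output Q = 271/6 + 134/3 = 539/6.

89.83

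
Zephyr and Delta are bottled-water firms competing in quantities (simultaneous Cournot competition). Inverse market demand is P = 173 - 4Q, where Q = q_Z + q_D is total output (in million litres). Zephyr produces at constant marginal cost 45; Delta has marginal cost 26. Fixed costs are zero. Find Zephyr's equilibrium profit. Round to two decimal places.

Zephyr's profit: π_Z = (173 - 4Q)q_Z - (45q_Z). Setting ∂π_Z/∂q_Z = 0: 128 - 8q_Z - 4(q_D) = 0.
Delta's profit: π_D = (173 - 4Q)q_D - (26q_D). Setting ∂π_D/∂q_D = 0: 147 - 8q_D - 4(q_Z) = 0.
Best responses: q_Z = (128 - 4q_D)/8, q_D = (147 - 4q_Z)/8.
Substituting one into the other gives q_Z = 109/12 and q_D = 83/6.
Price P = 173 - 4·(275/12) = 244/3.
Zephyr's profit: (244/3 - 45)·(109/12) = 330.0278.

330.03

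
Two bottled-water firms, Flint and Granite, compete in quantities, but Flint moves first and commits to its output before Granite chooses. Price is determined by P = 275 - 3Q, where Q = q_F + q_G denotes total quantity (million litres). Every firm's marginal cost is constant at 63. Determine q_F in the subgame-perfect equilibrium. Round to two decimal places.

Solve by backward induction. Given q_F, the follower Granite maximises π_G = (275 - 3q_F - 3q_G)q_G - 63q_G.
∂π_G/∂q_G = 212 - 3q_F - 6q_G = 0 gives the reaction function q_G = (212 - 3q_F)/6.
The leader anticipates this reaction. Substituting into P = 275 - 3Q gives P = 169 - (3/2)q_F, so π_F = (169 - (3/2)q_F)q_F - 63q_F.
The leader's first-order condition 106 - 3q_F = 0 yields q_F = 106/3.
Then q_G = (212 - 3·(106/3))/6 = 53/3.

35.33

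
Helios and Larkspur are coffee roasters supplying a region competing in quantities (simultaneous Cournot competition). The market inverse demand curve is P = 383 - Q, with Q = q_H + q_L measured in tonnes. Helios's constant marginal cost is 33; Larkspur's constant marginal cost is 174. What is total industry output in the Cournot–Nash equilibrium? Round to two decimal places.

186.33

Helios's profit: π_H = (383 - Q)q_H - (33q_H). Setting ∂π_H/∂q_H = 0: 350 - 2q_H - (q_L) = 0.
Larkspur's first-order condition: 209 - 2q_L - (q_H) = 0.
Best responses: q_H = (350 - q_L)/2, q_L = (209 - q_H)/2.
Substituting one into the other gives q_H = 491/3 and q_L = 68/3.
Total output Q = 491/3 + 68/3 = 559/3.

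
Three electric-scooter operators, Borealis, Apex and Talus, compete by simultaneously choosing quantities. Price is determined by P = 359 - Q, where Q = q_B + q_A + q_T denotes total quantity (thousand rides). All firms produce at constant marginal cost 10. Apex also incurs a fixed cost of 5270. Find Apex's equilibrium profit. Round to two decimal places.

2342.56

Each firm earns π_i = (359 - Q)q_i - 10q_i.
Setting ∂π_i/∂q_i = 0 with rivals' quantities fixed: 349 - 2q_i - Σ_{j≠i} q_j = 0.
With identical firms every q_j equals q_i, so Σ_{j≠i} q_j = 2q_i and 349 = 4q_i, giving q_i = 349/4.
Price P = 359 - 1047/4 = 389/4.
Apex's profit: (389/4 - 10)·(349/4) - 5270 = 2342.5625.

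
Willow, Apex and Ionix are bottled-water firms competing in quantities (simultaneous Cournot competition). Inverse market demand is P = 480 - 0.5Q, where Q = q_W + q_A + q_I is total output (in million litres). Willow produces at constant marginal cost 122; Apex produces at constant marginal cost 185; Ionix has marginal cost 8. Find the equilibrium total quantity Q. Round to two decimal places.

562.50

Willow's profit: π_W = (480 - 0.5Q)q_W - (122q_W). Setting ∂π_W/∂q_W = 0: 358 - q_W - (1/2)(q_A + q_I) = 0.
Apex's first-order condition: 295 - q_A - (1/2)(q_W + q_I) = 0.
Ionix's profit: π_I = (480 - 0.5Q)q_I - (8q_I). Setting ∂π_I/∂q_I = 0: 472 - q_I - (1/2)(q_W + q_A) = 0.
Adding the 3 first-order conditions: 1125 − 2Q = 0, so Q = 1125/2.
Back-substituting: q_W = (358 − 1125/4)/(1/2) = 307/2, q_A = (295 − 1125/4)/(1/2) = 55/2, q_I = (472 − 1125/4)/(1/2) = 763/2.
Total output Q = 307/2 + 55/2 + 763/2 = 1125/2.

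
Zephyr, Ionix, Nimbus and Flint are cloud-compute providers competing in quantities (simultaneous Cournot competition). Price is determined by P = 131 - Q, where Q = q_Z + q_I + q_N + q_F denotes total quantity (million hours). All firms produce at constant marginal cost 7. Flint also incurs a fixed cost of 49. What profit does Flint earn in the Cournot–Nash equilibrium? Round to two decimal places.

A representative firm's profit is π_i = q_i(131 - Q) - 7q_i.
First-order condition (treating rivals' output as given): 124 - 2q_i - Σ_{j≠i} q_j = 0.
By symmetry each firm produces the same amount; substituting Σ_{j≠i} q_j = 3q_i yields q_i = 124/5.
Price P = 131 - 496/5 = 159/5.
Flint's profit: (159/5 - 7)·(124/5) - 49 = 566.0400.

566.04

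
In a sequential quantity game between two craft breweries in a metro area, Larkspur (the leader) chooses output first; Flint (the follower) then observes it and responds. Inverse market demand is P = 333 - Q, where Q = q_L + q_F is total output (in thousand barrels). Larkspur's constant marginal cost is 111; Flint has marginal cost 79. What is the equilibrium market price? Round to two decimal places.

Solve by backward induction. Given q_L, the follower Flint maximises π_F = (333 - q_L - q_F)q_F - 79q_F.
Follower FOC: 254 - q_L - 2q_F = 0, so q_F(q_L) = (254 - q_L)/2.
The leader anticipates this reaction. Substituting into P = 333 - Q gives P = 206 - (1/2)q_L, so π_L = (206 - (1/2)q_L)q_L - 111q_L.
Leader FOC: 95 - q_L = 0, so q_L = 95.
Then q_F = (254 - 95)/2 = 159/2.
Total output Q = 349/2, so price P = 333 - 349/2 = 317/2.

158.50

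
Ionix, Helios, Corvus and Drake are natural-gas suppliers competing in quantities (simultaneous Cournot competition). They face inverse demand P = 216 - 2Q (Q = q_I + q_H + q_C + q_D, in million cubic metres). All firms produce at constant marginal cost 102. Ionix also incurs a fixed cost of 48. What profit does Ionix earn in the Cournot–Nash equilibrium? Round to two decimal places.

Each firm earns π_i = (216 - 2Q)q_i - 102q_i.
First-order condition (treating rivals' output as given): 114 - 4q_i - 2·Σ_{j≠i} q_j = 0.
By symmetry each firm produces the same amount; substituting Σ_{j≠i} q_j = 3q_i yields q_i = 114/10 = 57/5.
Price P = 216 - 2·(228/5) = 624/5.
Ionix's profit: (624/5 - 102)·(57/5) - 48 = 211.9200.

211.92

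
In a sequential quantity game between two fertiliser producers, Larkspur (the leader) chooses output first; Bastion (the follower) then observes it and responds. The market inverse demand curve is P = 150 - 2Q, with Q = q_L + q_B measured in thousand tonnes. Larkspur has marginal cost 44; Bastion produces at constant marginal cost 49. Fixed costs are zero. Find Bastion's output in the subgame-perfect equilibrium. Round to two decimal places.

The follower Bastion best-responds to any q_L: π_B = (150 - 2Q)q_B - 49q_B.
Setting the follower's marginal profit to zero, 101 - 2q_L - 4q_B = 0, i.e. q_B = (101 - 2q_L)/4.
Larkspur substitutes q_B(q_L) into its own profit: π_L = q_L(150 - 2q_L - (101 - 2q_L)/2) - 44q_L = (199/2 - q_L)q_L - 44q_L.
Maximising: ∂π_L/∂q_L = 111/2 - 2q_L = 0, giving q_L = 111/4.
Then q_B = (101 - 2·(111/4))/4 = 91/8.

11.38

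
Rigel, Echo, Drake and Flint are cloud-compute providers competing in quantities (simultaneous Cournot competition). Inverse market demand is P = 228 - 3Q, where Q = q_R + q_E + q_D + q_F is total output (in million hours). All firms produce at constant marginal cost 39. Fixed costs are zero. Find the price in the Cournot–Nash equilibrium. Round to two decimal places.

76.80

A representative firm's profit is π_i = q_i(228 - 3Q) - 39q_i.
Setting ∂π_i/∂q_i = 0 with rivals' quantities fixed: 189 - 6q_i - 3·Σ_{j≠i} q_j = 0.
With identical firms every q_j equals q_i, so Σ_{j≠i} q_j = 3q_i and 189 = 15q_i, giving q_i = 63/5.
Total output Q = 252/5, so price P = 228 - 3·(252/5) = 384/5.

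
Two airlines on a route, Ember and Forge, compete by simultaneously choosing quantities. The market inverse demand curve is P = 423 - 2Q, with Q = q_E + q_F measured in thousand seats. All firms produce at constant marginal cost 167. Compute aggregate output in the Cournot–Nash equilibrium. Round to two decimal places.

85.33

A representative firm's profit is π_i = q_i(423 - 2Q) - 167q_i.
Setting ∂π_i/∂q_i = 0 with rivals' quantities fixed: 256 - 4q_i - 2q_j = 0.
With identical firms every q_j equals q_i, so q_j = q_i and 256 = 6q_i, giving q_i = 128/3.
Total output Q = 128/3 + 128/3 = 256/3.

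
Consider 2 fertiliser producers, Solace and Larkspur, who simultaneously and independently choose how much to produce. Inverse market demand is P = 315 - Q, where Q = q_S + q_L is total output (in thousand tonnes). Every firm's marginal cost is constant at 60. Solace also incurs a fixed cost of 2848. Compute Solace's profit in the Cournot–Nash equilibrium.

4377

A representative firm's profit is π_i = q_i(315 - Q) - 60q_i.
First-order condition (treating rivals' output as given): 255 - 2q_i - q_j = 0.
With identical firms every q_j equals q_i, so q_j = q_i and 255 = 3q_i, giving q_i = 85.
Price P = 315 - 170 = 145.
Solace's profit: (145 - 60)·85 - 2848 = 4377.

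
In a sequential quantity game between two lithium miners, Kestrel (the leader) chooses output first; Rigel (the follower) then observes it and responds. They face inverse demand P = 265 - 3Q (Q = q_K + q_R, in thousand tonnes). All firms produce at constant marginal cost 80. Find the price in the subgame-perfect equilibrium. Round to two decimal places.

126.25

Solve by backward induction. Given q_K, the follower Rigel maximises π_R = (265 - 3q_K - 3q_R)q_R - 80q_R.
Setting the follower's marginal profit to zero, 185 - 3q_K - 6q_R = 0, i.e. q_R = (185 - 3q_K)/6.
Kestrel substitutes q_R(q_K) into its own profit: π_K = q_K(265 - 3q_K - (185 - 3q_K)/2) - 80q_K = (345/2 - (3/2)q_K)q_K - 80q_K.
The leader's first-order condition 185/2 - 3q_K = 0 yields q_K = 185/6.
Then q_R = (185 - 3·(185/6))/6 = 185/12.
Total output Q = 185/4, so price P = 265 - 3·(185/4) = 505/4.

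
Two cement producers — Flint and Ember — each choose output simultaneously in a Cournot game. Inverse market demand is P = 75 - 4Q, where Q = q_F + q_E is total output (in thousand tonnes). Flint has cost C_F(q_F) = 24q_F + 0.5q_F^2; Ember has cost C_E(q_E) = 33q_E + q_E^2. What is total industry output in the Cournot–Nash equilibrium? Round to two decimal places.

Flint's profit: π_F = (75 - 4Q)q_F - (24q_F + (1/2)q_F²). Setting ∂π_F/∂q_F = 0: 51 - 9q_F - 4(q_E) = 0.
Ember's first-order condition: 42 - 10q_E - 4(q_F) = 0.
Best responses: q_F = (51 - 4q_E)/9, q_E = (42 - 4q_F)/10.
Substituting one into the other gives q_F = 171/37 and q_E = 87/37.
Total output Q = 171/37 + 87/37 = 258/37.

6.97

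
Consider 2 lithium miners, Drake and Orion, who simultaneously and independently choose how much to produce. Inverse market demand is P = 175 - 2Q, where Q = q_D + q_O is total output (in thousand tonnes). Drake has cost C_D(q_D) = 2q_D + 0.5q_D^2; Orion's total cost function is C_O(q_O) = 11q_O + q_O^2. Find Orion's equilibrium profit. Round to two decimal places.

997.08

Drake's profit: π_D = (175 - 2Q)q_D - (2q_D + (1/2)q_D²). Setting ∂π_D/∂q_D = 0: 173 - 5q_D - 2(q_O) = 0.
Orion's profit: π_O = (175 - 2Q)q_O - (11q_O + q_O²). Setting ∂π_O/∂q_O = 0: 164 - 6q_O - 2(q_D) = 0.
Best responses: q_D = (173 - 2q_O)/5, q_O = (164 - 2q_D)/6.
Substituting one into the other gives q_D = 355/13 and q_O = 237/13.
Price P = 175 - 2·(592/13) = 1091/13.
Orion's profit: (1091/13)·(237/13) - 11·(237/13) - (237/13)² = 997.0828.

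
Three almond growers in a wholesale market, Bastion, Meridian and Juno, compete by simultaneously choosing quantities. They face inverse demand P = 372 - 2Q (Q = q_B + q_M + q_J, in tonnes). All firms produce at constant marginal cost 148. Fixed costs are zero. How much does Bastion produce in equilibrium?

28

Each firm earns π_i = (372 - 2Q)q_i - 148q_i.
Setting ∂π_i/∂q_i = 0 with rivals' quantities fixed: 224 - 4q_i - 2·Σ_{j≠i} q_j = 0.
With identical firms every q_j equals q_i, so Σ_{j≠i} q_j = 2q_i and 224 = 8q_i, giving q_i = 28.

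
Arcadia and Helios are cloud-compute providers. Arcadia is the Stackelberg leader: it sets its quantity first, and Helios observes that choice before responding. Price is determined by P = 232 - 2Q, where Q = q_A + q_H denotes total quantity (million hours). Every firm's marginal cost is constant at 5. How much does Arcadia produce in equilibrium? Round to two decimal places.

56.75

The follower Helios best-responds to any q_A: π_H = (232 - 2Q)q_H - 5q_H.
Follower FOC: 227 - 2q_A - 4q_H = 0, so q_H(q_A) = (227 - 2q_A)/4.
Arcadia substitutes q_H(q_A) into its own profit: π_A = q_A(232 - 2q_A - (227 - 2q_A)/2) - 5q_A = (237/2 - q_A)q_A - 5q_A.
Leader FOC: 227/2 - 2q_A = 0, so q_A = 227/4.
Then q_H = (227 - 2·(227/4))/4 = 227/8.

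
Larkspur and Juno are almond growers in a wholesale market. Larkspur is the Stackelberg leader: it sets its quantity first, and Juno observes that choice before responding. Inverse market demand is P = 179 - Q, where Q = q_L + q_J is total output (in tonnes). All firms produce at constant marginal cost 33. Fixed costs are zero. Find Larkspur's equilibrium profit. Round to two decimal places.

2664.50

The follower Juno best-responds to any q_L: π_J = (179 - Q)q_J - 33q_J.
Setting the follower's marginal profit to zero, 146 - q_L - 2q_J = 0, i.e. q_J = (146 - q_L)/2.
Larkspur substitutes q_J(q_L) into its own profit: π_L = q_L(179 - q_L - (146 - q_L)/2) - 33q_L = (106 - (1/2)q_L)q_L - 33q_L.
The leader's first-order condition 73 - q_L = 0 yields q_L = 73.
Then q_J = (146 - 73)/2 = 73/2.
Price P = 179 - 219/2 = 139/2.
Larkspur's profit: (139/2 - 33)·73 = 2664.5000.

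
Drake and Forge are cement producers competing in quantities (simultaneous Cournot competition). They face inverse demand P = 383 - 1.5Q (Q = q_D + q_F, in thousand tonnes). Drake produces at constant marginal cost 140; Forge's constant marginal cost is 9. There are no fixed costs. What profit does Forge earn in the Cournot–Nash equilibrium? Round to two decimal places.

Drake's profit: π_D = (383 - 1.5Q)q_D - (140q_D). Setting ∂π_D/∂q_D = 0: 243 - 3q_D - (3/2)(q_F) = 0.
Forge's profit: π_F = (383 - 1.5Q)q_F - (9q_F). Setting ∂π_F/∂q_F = 0: 374 - 3q_F - (3/2)(q_D) = 0.
Rearranging gives the reaction functions q_D = (243 - (3/2)q_F)/3 and q_F = (374 - (3/2)q_D)/3.
Substituting one into the other gives q_D = 224/9 and q_F = 1010/9.
Price P = 383 - (3/2)·(1234/9) = 532/3.
Forge's profit: (532/3 - 9)·(1010/9) = 18890.7407.

18890.74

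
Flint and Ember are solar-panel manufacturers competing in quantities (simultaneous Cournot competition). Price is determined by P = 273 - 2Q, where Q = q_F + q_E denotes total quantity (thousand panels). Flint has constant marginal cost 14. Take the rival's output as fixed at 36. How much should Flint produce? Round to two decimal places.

46.75

With the rival's output fixed at 36, Flint's profit is π_F = (273 - 2·36 - 2q_F)q_F - (14q_F) = (201 - 2q_F)q_F - (14q_F).
∂π_F/∂q_F = 187 - 4q_F = 0, so q_F = 187/4.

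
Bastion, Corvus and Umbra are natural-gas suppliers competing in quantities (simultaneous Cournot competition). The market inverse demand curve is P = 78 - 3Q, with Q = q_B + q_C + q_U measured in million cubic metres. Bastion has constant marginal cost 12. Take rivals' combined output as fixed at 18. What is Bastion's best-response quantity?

2

With rivals' combined output fixed at 18, Bastion's profit is π_B = (78 - 3·18 - 3q_B)q_B - (12q_B) = (24 - 3q_B)q_B - (12q_B).
∂π_B/∂q_B = 12 - 6q_B = 0, so q_B = 2.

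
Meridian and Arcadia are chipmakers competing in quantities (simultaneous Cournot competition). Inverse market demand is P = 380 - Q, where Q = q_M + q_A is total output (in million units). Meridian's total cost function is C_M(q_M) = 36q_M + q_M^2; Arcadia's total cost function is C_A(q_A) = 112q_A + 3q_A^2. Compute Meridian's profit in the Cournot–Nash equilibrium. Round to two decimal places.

Meridian's profit: π_M = (380 - Q)q_M - (36q_M + q_M²). Setting ∂π_M/∂q_M = 0: 344 - 4q_M - (q_A) = 0.
Arcadia's profit: π_A = (380 - Q)q_A - (112q_A + 3q_A²). Setting ∂π_A/∂q_A = 0: 268 - 8q_A - (q_M) = 0.
Best responses: q_M = (344 - q_A)/4, q_A = (268 - q_M)/8.
Solving the pair: q_M = 80.1290, q_A = 728/31.
Price P = 380 - 103.6129 = 276.3871.
Meridian's profit: 276.3871·80.1290 - 36·80.1290 - 80.1290² = 12841.3236.

12841.32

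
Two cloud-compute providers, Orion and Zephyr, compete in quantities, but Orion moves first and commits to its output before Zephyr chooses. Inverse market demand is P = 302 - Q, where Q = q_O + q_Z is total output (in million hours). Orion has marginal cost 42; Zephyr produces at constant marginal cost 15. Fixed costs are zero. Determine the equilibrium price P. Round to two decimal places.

The follower Zephyr best-responds to any q_O: π_Z = (302 - Q)q_Z - 15q_Z.
Setting the follower's marginal profit to zero, 287 - q_O - 2q_Z = 0, i.e. q_Z = (287 - q_O)/2.
Orion substitutes q_Z(q_O) into its own profit: π_O = q_O(302 - q_O - (287 - q_O)/2) - 42q_O = (317/2 - (1/2)q_O)q_O - 42q_O.
The leader's first-order condition 233/2 - q_O = 0 yields q_O = 233/2.
Then q_Z = (287 - 233/2)/2 = 341/4.
Total output Q = 807/4, so price P = 302 - 807/4 = 401/4.

100.25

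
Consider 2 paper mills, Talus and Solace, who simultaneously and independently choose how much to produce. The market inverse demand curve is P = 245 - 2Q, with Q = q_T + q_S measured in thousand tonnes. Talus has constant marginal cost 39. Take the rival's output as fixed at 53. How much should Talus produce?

25

With the rival's output fixed at 53, Talus's profit is π_T = (245 - 2·53 - 2q_T)q_T - (39q_T) = (139 - 2q_T)q_T - (39q_T).
∂π_T/∂q_T = 100 - 4q_T = 0, so q_T = 25.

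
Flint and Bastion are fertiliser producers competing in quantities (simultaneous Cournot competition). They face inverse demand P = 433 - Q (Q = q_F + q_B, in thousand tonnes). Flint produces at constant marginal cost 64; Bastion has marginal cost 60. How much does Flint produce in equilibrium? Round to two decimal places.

121.67

Flint's profit: π_F = (433 - Q)q_F - (64q_F). Setting ∂π_F/∂q_F = 0: 369 - 2q_F - (q_B) = 0.
Bastion's profit: π_B = (433 - Q)q_B - (60q_B). Setting ∂π_B/∂q_B = 0: 373 - 2q_B - (q_F) = 0.
So q_F = (369 - q_B)/2 and q_B = (373 - q_F)/2.
Solving the pair: q_F = 365/3, q_B = 377/3.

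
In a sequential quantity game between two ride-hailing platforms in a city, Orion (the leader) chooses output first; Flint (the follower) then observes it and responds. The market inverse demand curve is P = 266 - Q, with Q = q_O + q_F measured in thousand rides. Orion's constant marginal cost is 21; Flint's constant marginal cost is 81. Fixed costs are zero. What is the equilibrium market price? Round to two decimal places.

97.25

The follower Flint best-responds to any q_O: π_F = (266 - Q)q_F - 81q_F.
∂π_F/∂q_F = 185 - q_O - 2q_F = 0 gives the reaction function q_F = (185 - q_O)/2.
The leader anticipates this reaction. Substituting into P = 266 - Q gives P = 347/2 - (1/2)q_O, so π_O = (347/2 - (1/2)q_O)q_O - 21q_O.
Leader FOC: 305/2 - q_O = 0, so q_O = 305/2.
Then q_F = (185 - 305/2)/2 = 65/4.
Total output Q = 675/4, so price P = 266 - 675/4 = 389/4.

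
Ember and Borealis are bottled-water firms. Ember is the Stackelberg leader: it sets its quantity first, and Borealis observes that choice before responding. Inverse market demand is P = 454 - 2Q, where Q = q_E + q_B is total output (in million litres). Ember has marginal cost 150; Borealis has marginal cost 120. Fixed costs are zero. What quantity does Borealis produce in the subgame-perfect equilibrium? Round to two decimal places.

Solve by backward induction. Given q_E, the follower Borealis maximises π_B = (454 - 2q_E - 2q_B)q_B - 120q_B.
Follower FOC: 334 - 2q_E - 4q_B = 0, so q_B(q_E) = (334 - 2q_E)/4.
Ember substitutes q_B(q_E) into its own profit: π_E = q_E(454 - 2q_E - (334 - 2q_E)/2) - 150q_E = (287 - q_E)q_E - 150q_E.
Maximising: ∂π_E/∂q_E = 137 - 2q_E = 0, giving q_E = 137/2.
Then q_B = (334 - 2·(137/2))/4 = 197/4.

49.25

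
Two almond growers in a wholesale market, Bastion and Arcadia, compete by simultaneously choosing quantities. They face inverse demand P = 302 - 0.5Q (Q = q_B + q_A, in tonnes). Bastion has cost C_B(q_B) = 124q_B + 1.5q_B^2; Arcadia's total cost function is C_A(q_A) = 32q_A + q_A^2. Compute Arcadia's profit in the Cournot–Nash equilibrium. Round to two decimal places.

10669.96

Bastion's profit: π_B = (302 - 0.5Q)q_B - (124q_B + (3/2)q_B²). Setting ∂π_B/∂q_B = 0: 178 - 4q_B - (1/2)(q_A) = 0.
Arcadia's first-order condition: 270 - 3q_A - (1/2)(q_B) = 0.
Rearranging gives the reaction functions q_B = (178 - (1/2)q_A)/4 and q_A = (270 - (1/2)q_B)/3.
Substituting one into the other gives q_B = 1596/47 and q_A = 84.3404.
Price P = 302 - (1/2)·118.2979 = 242.8511.
Arcadia's profit: 242.8511·84.3404 - 32·84.3404 - 84.3404² = 10669.9611.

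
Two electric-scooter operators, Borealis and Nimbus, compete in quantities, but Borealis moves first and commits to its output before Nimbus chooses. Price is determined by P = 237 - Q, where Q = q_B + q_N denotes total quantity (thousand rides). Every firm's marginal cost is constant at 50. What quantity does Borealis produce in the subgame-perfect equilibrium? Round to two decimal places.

The follower Nimbus best-responds to any q_B: π_N = (237 - Q)q_N - 50q_N.
∂π_N/∂q_N = 187 - q_B - 2q_N = 0 gives the reaction function q_N = (187 - q_B)/2.
Borealis substitutes q_N(q_B) into its own profit: π_B = q_B(237 - q_B - (187 - q_B)/2) - 50q_B = (287/2 - (1/2)q_B)q_B - 50q_B.
Maximising: ∂π_B/∂q_B = 187/2 - q_B = 0, giving q_B = 187/2.
Then q_N = (187 - 187/2)/2 = 187/4.

93.50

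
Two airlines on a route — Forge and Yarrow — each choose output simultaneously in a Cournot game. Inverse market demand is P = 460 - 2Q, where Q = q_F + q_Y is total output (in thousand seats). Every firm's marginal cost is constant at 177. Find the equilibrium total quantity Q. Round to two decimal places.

Each firm earns π_i = (460 - 2Q)q_i - 177q_i.
Setting ∂π_i/∂q_i = 0 with rivals' quantities fixed: 283 - 4q_i - 2q_j = 0.
With identical firms every q_j equals q_i, so q_j = q_i and 283 = 6q_i, giving q_i = 283/6.
Total output Q = 283/6 + 283/6 = 283/3.

94.33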